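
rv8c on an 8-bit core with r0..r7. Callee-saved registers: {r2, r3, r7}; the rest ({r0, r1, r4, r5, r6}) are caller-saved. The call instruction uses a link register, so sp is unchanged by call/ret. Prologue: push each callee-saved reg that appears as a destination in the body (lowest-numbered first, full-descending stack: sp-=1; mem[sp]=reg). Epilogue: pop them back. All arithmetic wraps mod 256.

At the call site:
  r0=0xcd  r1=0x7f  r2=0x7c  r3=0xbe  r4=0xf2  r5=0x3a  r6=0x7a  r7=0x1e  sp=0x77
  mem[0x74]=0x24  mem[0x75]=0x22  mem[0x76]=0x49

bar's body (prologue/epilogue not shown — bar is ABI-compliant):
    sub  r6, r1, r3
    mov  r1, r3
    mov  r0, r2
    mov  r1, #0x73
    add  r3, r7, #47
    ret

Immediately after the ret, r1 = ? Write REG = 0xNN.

REG = 0x73

prologue: push r3 -> mem[0x76]=0xbe, sp=0x76
body[0] sub  r6, r1, r3 -> r6=0xc1
body[1] mov  r1, r3 -> r1=0xbe
body[2] mov  r0, r2 -> r0=0x7c
body[3] mov  r1, #0x73 -> r1=0x73
body[4] add  r3, r7, #47 -> r3=0x4d
epilogue: pop r3=0xbe, sp=0x77
r1 is caller-saved -> body value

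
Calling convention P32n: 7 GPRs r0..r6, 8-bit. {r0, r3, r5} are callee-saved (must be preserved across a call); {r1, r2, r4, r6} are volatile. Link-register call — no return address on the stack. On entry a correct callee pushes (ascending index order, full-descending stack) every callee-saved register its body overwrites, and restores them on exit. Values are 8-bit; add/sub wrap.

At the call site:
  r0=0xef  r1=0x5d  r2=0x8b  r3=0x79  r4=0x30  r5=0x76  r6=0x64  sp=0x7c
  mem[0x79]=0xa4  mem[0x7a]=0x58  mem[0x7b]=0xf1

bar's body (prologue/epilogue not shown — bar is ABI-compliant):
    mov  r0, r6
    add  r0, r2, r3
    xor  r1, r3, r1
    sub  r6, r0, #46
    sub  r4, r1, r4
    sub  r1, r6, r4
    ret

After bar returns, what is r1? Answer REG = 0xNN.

REG = 0xe2

prologue: push r0 → mem[0x7b]=0xef, sp=0x7b
body[0] mov  r0, r6 → r0=0x64
body[1] add  r0, r2, r3 → r0=0x04
body[2] xor  r1, r3, r1 → r1=0x24
body[3] sub  r6, r0, #46 → r6=0xd6
body[4] sub  r4, r1, r4 → r4=0xf4
body[5] sub  r1, r6, r4 → r1=0xe2
epilogue: pop r0=0xef, sp=0x7c
r1 is caller-saved → body value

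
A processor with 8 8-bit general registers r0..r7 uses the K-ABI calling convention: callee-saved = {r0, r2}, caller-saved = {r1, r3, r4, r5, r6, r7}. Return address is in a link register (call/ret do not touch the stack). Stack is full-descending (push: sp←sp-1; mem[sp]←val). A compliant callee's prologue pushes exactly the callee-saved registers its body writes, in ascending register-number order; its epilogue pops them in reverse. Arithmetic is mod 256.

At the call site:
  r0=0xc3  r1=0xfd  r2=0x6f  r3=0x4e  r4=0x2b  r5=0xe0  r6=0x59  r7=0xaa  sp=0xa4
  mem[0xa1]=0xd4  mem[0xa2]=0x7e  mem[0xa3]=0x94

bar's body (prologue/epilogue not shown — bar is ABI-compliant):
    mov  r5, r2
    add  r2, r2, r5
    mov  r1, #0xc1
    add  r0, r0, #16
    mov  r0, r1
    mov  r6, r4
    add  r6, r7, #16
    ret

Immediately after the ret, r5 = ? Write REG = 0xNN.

REG = 0x6f

prologue: push r0 → mem[0xa3]=0xc3, sp=0xa3
prologue: push r2 → mem[0xa2]=0x6f, sp=0xa2
body[0] mov  r5, r2 → r5=0x6f
body[1] add  r2, r2, r5 → r2=0xde
body[2] mov  r1, #0xc1 → r1=0xc1
body[3] add  r0, r0, #16 → r0=0xd3
body[4] mov  r0, r1 → r0=0xc1
body[5] mov  r6, r4 → r6=0x2b
body[6] add  r6, r7, #16 → r6=0xba
epilogue: pop r2=0x6f, sp=0xa3
epilogue: pop r0=0xc3, sp=0xa4
r5 is caller-saved → body value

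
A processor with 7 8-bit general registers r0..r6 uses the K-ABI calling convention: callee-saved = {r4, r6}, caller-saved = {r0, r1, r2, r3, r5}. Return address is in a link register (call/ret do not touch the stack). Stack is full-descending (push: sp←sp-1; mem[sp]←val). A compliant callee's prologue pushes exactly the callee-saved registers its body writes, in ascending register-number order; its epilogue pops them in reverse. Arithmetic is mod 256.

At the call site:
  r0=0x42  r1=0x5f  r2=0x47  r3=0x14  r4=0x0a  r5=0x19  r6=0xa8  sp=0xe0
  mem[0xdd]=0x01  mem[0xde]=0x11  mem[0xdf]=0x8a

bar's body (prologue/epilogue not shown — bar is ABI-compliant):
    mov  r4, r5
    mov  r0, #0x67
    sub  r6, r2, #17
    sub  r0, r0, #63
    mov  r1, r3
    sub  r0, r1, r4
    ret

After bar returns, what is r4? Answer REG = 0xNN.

REG = 0x0a

prologue: push r4 → mem[0xdf]=0x0a, sp=0xdf
prologue: push r6 → mem[0xde]=0xa8, sp=0xde
body[0] mov  r4, r5 → r4=0x19
body[1] mov  r0, #0x67 → r0=0x67
body[2] sub  r6, r2, #17 → r6=0x36
body[3] sub  r0, r0, #63 → r0=0x28
body[4] mov  r1, r3 → r1=0x14
body[5] sub  r0, r1, r4 → r0=0xfb
epilogue: pop r6=0xa8, sp=0xdf
epilogue: pop r4=0x0a, sp=0xe0
r4 is callee-saved → restored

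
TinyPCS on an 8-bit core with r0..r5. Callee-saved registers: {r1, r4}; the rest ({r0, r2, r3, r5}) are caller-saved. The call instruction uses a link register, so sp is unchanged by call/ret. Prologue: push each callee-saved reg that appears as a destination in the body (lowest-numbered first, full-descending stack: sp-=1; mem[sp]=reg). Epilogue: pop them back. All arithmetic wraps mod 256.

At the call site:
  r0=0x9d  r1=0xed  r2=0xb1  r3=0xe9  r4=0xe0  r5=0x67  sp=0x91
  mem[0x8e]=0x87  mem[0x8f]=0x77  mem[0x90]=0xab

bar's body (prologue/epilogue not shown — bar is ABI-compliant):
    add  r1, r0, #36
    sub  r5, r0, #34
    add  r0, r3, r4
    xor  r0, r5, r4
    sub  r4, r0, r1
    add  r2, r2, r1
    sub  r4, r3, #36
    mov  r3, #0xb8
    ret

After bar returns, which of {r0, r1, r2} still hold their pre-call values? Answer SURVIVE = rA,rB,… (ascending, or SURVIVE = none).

prologue: push r1 -> mem[0x90]=0xed, sp=0x90
prologue: push r4 -> mem[0x8f]=0xe0, sp=0x8f
body[0] add  r1, r0, #36 -> r1=0xc1
body[1] sub  r5, r0, #34 -> r5=0x7b
body[2] add  r0, r3, r4 -> r0=0xc9
body[3] xor  r0, r5, r4 -> r0=0x9b
body[4] sub  r4, r0, r1 -> r4=0xda
body[5] add  r2, r2, r1 -> r2=0x72
body[6] sub  r4, r3, #36 -> r4=0xc5
body[7] mov  r3, #0xb8 -> r3=0xb8
epilogue: pop r4=0xe0, sp=0x90
epilogue: pop r1=0xed, sp=0x91
r0: caller-saved, written=True
r1: callee-saved, written=True
r2: caller-saved, written=True

SURVIVE = r1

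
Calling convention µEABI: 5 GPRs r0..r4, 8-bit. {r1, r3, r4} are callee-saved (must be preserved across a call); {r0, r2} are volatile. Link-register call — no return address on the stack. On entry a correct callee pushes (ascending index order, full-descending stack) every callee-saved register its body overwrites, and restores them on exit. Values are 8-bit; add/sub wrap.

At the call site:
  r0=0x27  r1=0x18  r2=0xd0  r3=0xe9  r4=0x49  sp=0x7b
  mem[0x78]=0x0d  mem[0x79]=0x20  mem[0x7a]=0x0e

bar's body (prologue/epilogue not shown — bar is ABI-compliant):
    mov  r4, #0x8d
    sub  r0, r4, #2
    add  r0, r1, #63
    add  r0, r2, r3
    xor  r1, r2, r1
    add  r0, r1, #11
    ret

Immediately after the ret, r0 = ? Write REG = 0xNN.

REG = 0xd3

prologue: push r1 -> mem[0x7a]=0x18, sp=0x7a
prologue: push r4 -> mem[0x79]=0x49, sp=0x79
body[0] mov  r4, #0x8d -> r4=0x8d
body[1] sub  r0, r4, #2 -> r0=0x8b
body[2] add  r0, r1, #63 -> r0=0x57
body[3] add  r0, r2, r3 -> r0=0xb9
body[4] xor  r1, r2, r1 -> r1=0xc8
body[5] add  r0, r1, #11 -> r0=0xd3
epilogue: pop r4=0x49, sp=0x7a
epilogue: pop r1=0x18, sp=0x7b
r0 is caller-saved -> body value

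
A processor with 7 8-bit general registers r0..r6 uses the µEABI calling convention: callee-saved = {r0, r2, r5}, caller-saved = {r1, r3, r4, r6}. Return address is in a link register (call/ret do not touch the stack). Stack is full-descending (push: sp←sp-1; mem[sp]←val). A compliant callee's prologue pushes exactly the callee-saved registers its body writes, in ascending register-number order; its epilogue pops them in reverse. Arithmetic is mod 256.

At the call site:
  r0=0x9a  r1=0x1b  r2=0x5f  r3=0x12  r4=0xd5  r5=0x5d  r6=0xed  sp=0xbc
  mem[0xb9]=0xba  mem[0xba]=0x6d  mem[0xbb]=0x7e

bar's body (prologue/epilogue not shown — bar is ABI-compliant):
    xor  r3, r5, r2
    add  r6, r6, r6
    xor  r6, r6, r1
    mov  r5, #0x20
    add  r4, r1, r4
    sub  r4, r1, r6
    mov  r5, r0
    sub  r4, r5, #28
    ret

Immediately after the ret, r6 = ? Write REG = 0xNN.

prologue: push r5 → mem[0xbb]=0x5d, sp=0xbb
body[0] xor  r3, r5, r2 → r3=0x02
body[1] add  r6, r6, r6 → r6=0xda
body[2] xor  r6, r6, r1 → r6=0xc1
body[3] mov  r5, #0x20 → r5=0x20
body[4] add  r4, r1, r4 → r4=0xf0
body[5] sub  r4, r1, r6 → r4=0x5a
body[6] mov  r5, r0 → r5=0x9a
body[7] sub  r4, r5, #28 → r4=0x7e
epilogue: pop r5=0x5d, sp=0xbc
r6 is caller-saved → body value

REG = 0xc1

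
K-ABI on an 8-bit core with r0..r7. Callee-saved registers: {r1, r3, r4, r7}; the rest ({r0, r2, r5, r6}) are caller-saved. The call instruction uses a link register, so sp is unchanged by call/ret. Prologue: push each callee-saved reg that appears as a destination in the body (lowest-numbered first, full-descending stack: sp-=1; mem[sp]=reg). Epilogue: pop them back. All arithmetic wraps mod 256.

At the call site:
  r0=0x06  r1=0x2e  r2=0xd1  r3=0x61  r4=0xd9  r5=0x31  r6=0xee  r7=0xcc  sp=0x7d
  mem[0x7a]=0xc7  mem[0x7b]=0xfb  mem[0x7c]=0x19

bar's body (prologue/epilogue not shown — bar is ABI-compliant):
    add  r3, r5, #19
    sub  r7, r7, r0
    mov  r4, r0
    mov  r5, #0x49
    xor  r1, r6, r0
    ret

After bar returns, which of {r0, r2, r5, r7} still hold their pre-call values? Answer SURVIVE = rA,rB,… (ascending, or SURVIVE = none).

prologue: push r1 -> mem[0x7c]=0x2e, sp=0x7c
prologue: push r3 -> mem[0x7b]=0x61, sp=0x7b
prologue: push r4 -> mem[0x7a]=0xd9, sp=0x7a
prologue: push r7 -> mem[0x79]=0xcc, sp=0x79
body[0] add  r3, r5, #19 -> r3=0x44
body[1] sub  r7, r7, r0 -> r7=0xc6
body[2] mov  r4, r0 -> r4=0x06
body[3] mov  r5, #0x49 -> r5=0x49
body[4] xor  r1, r6, r0 -> r1=0xe8
epilogue: pop r7=0xcc, sp=0x7a
epilogue: pop r4=0xd9, sp=0x7b
epilogue: pop r3=0x61, sp=0x7c
epilogue: pop r1=0x2e, sp=0x7d
r0: caller-saved, written=False
r2: caller-saved, written=False
r5: caller-saved, written=True
r7: callee-saved, written=True

SURVIVE = r0,r2,r7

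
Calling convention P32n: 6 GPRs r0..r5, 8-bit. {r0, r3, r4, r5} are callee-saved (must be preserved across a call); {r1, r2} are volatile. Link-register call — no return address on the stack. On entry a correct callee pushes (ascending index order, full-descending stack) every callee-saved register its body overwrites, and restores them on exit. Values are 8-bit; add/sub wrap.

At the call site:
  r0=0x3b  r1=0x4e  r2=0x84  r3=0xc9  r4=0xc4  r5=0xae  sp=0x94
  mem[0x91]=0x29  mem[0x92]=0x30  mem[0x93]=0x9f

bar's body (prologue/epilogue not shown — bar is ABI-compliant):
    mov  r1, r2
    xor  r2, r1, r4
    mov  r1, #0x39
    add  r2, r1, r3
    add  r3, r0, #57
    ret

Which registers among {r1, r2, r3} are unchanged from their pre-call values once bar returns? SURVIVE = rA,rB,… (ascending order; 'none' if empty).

SURVIVE = r3

prologue: push r3 → mem[0x93]=0xc9, sp=0x93
body[0] mov  r1, r2 → r1=0x84
body[1] xor  r2, r1, r4 → r2=0x40
body[2] mov  r1, #0x39 → r1=0x39
body[3] add  r2, r1, r3 → r2=0x02
body[4] add  r3, r0, #57 → r3=0x74
epilogue: pop r3=0xc9, sp=0x94
r1: caller-saved, written=True
r2: caller-saved, written=True
r3: callee-saved, written=True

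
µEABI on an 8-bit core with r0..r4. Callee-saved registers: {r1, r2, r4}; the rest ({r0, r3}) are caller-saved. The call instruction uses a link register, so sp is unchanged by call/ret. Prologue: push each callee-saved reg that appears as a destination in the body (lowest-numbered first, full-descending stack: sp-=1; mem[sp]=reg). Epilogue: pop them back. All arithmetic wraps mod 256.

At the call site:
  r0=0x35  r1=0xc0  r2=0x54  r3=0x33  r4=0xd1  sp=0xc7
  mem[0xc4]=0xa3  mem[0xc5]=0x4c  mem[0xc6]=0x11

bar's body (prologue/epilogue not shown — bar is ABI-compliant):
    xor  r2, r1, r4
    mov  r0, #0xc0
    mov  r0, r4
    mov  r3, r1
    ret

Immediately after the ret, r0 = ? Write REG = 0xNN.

prologue: push r2 → mem[0xc6]=0x54, sp=0xc6
body[0] xor  r2, r1, r4 → r2=0x11
body[1] mov  r0, #0xc0 → r0=0xc0
body[2] mov  r0, r4 → r0=0xd1
body[3] mov  r3, r1 → r3=0xc0
epilogue: pop r2=0x54, sp=0xc7
r0 is caller-saved → body value

REG = 0xd1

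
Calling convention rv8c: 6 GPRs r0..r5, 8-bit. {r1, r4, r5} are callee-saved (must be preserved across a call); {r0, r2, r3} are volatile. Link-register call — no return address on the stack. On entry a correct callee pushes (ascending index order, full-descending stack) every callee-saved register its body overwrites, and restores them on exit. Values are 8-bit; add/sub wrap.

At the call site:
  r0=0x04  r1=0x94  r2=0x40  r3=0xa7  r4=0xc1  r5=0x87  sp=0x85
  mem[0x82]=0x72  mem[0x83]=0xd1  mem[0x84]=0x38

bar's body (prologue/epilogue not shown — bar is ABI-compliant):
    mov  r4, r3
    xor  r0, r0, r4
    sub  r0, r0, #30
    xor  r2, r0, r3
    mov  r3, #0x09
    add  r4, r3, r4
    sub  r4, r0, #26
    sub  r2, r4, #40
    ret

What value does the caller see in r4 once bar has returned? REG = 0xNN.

REG = 0xc1

prologue: push r4 → mem[0x84]=0xc1, sp=0x84
body[0] mov  r4, r3 → r4=0xa7
body[1] xor  r0, r0, r4 → r0=0xa3
body[2] sub  r0, r0, #30 → r0=0x85
body[3] xor  r2, r0, r3 → r2=0x22
body[4] mov  r3, #0x09 → r3=0x09
body[5] add  r4, r3, r4 → r4=0xb0
body[6] sub  r4, r0, #26 → r4=0x6b
body[7] sub  r2, r4, #40 → r2=0x43
epilogue: pop r4=0xc1, sp=0x85
r4 is callee-saved → restored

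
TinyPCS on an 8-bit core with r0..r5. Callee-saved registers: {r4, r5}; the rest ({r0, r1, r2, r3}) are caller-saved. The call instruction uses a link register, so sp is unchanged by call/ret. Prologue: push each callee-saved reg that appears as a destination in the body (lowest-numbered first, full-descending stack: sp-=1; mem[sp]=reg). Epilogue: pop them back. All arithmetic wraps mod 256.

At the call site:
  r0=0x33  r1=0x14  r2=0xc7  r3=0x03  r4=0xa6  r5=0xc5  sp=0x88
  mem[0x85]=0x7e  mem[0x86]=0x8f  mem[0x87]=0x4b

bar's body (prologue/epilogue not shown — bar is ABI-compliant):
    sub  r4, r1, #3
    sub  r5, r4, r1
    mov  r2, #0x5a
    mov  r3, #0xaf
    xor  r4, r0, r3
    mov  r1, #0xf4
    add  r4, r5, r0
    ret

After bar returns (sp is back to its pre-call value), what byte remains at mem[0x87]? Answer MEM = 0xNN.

MEM = 0xa6

prologue: push r4 -> mem[0x87]=0xa6, sp=0x87
prologue: push r5 -> mem[0x86]=0xc5, sp=0x86
body[0] sub  r4, r1, #3 -> r4=0x11
body[1] sub  r5, r4, r1 -> r5=0xfd
body[2] mov  r2, #0x5a -> r2=0x5a
body[3] mov  r3, #0xaf -> r3=0xaf
body[4] xor  r4, r0, r3 -> r4=0x9c
body[5] mov  r1, #0xf4 -> r1=0xf4
body[6] add  r4, r5, r0 -> r4=0x30
epilogue: pop r5=0xc5, sp=0x87
epilogue: pop r4=0xa6, sp=0x88
prologue pushed ['r4', 'r5'] at ['0x87', '0x86']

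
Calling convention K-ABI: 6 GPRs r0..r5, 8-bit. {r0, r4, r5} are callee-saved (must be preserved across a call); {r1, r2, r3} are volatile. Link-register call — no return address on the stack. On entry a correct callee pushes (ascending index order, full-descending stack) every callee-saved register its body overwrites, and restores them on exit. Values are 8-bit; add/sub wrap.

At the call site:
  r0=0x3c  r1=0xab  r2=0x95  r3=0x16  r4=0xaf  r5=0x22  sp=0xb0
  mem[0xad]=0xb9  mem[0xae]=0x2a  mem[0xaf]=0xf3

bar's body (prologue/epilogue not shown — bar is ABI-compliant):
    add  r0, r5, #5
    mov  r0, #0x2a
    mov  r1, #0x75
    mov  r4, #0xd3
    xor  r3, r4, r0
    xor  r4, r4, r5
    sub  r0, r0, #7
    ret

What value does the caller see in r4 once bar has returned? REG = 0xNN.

prologue: push r0 → mem[0xaf]=0x3c, sp=0xaf
prologue: push r4 → mem[0xae]=0xaf, sp=0xae
body[0] add  r0, r5, #5 → r0=0x27
body[1] mov  r0, #0x2a → r0=0x2a
body[2] mov  r1, #0x75 → r1=0x75
body[3] mov  r4, #0xd3 → r4=0xd3
body[4] xor  r3, r4, r0 → r3=0xf9
body[5] xor  r4, r4, r5 → r4=0xf1
body[6] sub  r0, r0, #7 → r0=0x23
epilogue: pop r4=0xaf, sp=0xaf
epilogue: pop r0=0x3c, sp=0xb0
r4 is callee-saved → restored

REG = 0xaf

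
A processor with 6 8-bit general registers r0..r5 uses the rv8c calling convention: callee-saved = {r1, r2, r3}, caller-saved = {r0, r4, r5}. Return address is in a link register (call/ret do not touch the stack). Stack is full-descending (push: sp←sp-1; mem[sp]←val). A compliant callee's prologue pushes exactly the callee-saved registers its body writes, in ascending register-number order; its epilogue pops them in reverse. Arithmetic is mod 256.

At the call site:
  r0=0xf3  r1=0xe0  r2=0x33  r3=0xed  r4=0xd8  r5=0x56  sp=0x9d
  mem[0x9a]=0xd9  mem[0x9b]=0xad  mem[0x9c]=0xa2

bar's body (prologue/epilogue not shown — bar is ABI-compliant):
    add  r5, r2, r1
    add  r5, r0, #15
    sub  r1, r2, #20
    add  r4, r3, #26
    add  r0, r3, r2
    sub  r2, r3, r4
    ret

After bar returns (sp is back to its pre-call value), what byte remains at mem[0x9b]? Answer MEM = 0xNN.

MEM = 0x33

prologue: push r1 -> mem[0x9c]=0xe0, sp=0x9c
prologue: push r2 -> mem[0x9b]=0x33, sp=0x9b
body[0] add  r5, r2, r1 -> r5=0x13
body[1] add  r5, r0, #15 -> r5=0x02
body[2] sub  r1, r2, #20 -> r1=0x1f
body[3] add  r4, r3, #26 -> r4=0x07
body[4] add  r0, r3, r2 -> r0=0x20
body[5] sub  r2, r3, r4 -> r2=0xe6
epilogue: pop r2=0x33, sp=0x9c
epilogue: pop r1=0xe0, sp=0x9d
prologue pushed ['r1', 'r2'] at ['0x9c', '0x9b']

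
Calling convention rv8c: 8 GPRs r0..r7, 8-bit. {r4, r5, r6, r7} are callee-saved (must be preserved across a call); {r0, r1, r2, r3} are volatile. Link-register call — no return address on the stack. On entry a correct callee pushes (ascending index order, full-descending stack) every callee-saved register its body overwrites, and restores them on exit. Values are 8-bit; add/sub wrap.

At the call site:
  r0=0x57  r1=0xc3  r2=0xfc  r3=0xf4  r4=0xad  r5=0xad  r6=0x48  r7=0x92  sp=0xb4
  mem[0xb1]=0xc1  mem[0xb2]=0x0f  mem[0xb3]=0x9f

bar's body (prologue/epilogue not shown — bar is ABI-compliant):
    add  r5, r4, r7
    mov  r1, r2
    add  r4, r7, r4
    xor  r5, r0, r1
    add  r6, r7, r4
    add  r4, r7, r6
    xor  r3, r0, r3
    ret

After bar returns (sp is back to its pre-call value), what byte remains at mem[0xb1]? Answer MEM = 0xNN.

prologue: push r4 → mem[0xb3]=0xad, sp=0xb3
prologue: push r5 → mem[0xb2]=0xad, sp=0xb2
prologue: push r6 → mem[0xb1]=0x48, sp=0xb1
body[0] add  r5, r4, r7 → r5=0x3f
body[1] mov  r1, r2 → r1=0xfc
body[2] add  r4, r7, r4 → r4=0x3f
body[3] xor  r5, r0, r1 → r5=0xab
body[4] add  r6, r7, r4 → r6=0xd1
body[5] add  r4, r7, r6 → r4=0x63
body[6] xor  r3, r0, r3 → r3=0xa3
epilogue: pop r6=0x48, sp=0xb2
epilogue: pop r5=0xad, sp=0xb3
epilogue: pop r4=0xad, sp=0xb4
prologue pushed ['r4', 'r5', 'r6'] at ['0xb3', '0xb2', '0xb1']

MEM = 0x48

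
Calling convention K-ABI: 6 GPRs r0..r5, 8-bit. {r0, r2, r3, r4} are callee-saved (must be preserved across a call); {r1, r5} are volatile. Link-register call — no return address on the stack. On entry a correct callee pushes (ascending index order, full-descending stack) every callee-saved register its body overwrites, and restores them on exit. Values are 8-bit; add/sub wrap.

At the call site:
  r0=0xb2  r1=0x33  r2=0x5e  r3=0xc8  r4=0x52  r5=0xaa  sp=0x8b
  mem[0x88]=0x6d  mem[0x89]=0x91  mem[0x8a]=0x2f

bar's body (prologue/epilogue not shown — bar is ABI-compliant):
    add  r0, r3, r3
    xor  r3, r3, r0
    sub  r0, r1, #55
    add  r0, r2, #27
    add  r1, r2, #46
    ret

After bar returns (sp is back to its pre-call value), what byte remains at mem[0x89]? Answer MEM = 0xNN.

MEM = 0xc8

prologue: push r0 → mem[0x8a]=0xb2, sp=0x8a
prologue: push r3 → mem[0x89]=0xc8, sp=0x89
body[0] add  r0, r3, r3 → r0=0x90
body[1] xor  r3, r3, r0 → r3=0x58
body[2] sub  r0, r1, #55 → r0=0xfc
body[3] add  r0, r2, #27 → r0=0x79
body[4] add  r1, r2, #46 → r1=0x8c
epilogue: pop r3=0xc8, sp=0x8a
epilogue: pop r0=0xb2, sp=0x8b
prologue pushed ['r0', 'r3'] at ['0x8a', '0x89']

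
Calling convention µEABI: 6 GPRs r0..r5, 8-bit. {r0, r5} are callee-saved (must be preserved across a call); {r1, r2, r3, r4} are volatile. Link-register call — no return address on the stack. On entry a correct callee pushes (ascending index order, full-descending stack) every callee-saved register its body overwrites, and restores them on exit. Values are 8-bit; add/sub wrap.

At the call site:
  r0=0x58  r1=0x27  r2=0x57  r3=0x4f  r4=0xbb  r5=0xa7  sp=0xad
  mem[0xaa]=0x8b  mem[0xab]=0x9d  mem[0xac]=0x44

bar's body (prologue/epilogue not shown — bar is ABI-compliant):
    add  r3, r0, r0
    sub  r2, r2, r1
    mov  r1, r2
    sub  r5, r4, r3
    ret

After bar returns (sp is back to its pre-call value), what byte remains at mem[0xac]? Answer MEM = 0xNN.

prologue: push r5 -> mem[0xac]=0xa7, sp=0xac
body[0] add  r3, r0, r0 -> r3=0xb0
body[1] sub  r2, r2, r1 -> r2=0x30
body[2] mov  r1, r2 -> r1=0x30
body[3] sub  r5, r4, r3 -> r5=0x0b
epilogue: pop r5=0xa7, sp=0xad
prologue pushed ['r5'] at ['0xac']

MEM = 0xa7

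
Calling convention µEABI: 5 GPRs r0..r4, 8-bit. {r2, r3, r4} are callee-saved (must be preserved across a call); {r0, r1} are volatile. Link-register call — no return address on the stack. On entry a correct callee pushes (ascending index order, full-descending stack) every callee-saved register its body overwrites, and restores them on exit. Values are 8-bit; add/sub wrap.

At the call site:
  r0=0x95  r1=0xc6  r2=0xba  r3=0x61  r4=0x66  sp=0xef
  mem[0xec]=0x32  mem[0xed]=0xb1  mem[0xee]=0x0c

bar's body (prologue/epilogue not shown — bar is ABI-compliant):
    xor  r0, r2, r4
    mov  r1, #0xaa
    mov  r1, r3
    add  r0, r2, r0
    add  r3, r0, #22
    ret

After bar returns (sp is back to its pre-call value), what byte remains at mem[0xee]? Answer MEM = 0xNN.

MEM = 0x61

prologue: push r3 -> mem[0xee]=0x61, sp=0xee
body[0] xor  r0, r2, r4 -> r0=0xdc
body[1] mov  r1, #0xaa -> r1=0xaa
body[2] mov  r1, r3 -> r1=0x61
body[3] add  r0, r2, r0 -> r0=0x96
body[4] add  r3, r0, #22 -> r3=0xac
epilogue: pop r3=0x61, sp=0xef
prologue pushed ['r3'] at ['0xee']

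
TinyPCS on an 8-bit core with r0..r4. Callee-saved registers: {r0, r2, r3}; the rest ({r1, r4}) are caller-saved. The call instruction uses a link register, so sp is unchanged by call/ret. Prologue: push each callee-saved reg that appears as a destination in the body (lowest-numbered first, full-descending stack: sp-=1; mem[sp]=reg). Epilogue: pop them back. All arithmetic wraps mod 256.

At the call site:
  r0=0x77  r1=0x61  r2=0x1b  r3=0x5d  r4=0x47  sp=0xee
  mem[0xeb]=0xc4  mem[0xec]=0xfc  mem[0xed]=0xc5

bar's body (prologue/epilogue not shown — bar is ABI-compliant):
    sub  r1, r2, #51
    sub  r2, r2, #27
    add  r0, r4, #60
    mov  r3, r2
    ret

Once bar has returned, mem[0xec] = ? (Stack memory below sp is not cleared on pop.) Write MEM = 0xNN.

MEM = 0x1b

prologue: push r0 -> mem[0xed]=0x77, sp=0xed
prologue: push r2 -> mem[0xec]=0x1b, sp=0xec
prologue: push r3 -> mem[0xeb]=0x5d, sp=0xeb
body[0] sub  r1, r2, #51 -> r1=0xe8
body[1] sub  r2, r2, #27 -> r2=0x00
body[2] add  r0, r4, #60 -> r0=0x83
body[3] mov  r3, r2 -> r3=0x00
epilogue: pop r3=0x5d, sp=0xec
epilogue: pop r2=0x1b, sp=0xed
epilogue: pop r0=0x77, sp=0xee
prologue pushed ['r0', 'r2', 'r3'] at ['0xed', '0xec', '0xeb']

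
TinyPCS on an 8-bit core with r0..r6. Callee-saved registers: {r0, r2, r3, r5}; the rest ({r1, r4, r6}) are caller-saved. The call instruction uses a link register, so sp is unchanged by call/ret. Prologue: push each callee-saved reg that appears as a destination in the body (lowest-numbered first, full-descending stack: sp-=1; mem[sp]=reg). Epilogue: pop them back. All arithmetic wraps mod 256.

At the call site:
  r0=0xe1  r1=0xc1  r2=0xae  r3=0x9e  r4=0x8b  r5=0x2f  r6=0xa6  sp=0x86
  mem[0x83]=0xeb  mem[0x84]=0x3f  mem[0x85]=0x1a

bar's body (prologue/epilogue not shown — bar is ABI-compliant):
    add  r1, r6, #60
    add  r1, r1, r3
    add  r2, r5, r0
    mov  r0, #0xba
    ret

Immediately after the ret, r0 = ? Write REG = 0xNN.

prologue: push r0 → mem[0x85]=0xe1, sp=0x85
prologue: push r2 → mem[0x84]=0xae, sp=0x84
body[0] add  r1, r6, #60 → r1=0xe2
body[1] add  r1, r1, r3 → r1=0x80
body[2] add  r2, r5, r0 → r2=0x10
body[3] mov  r0, #0xba → r0=0xba
epilogue: pop r2=0xae, sp=0x85
epilogue: pop r0=0xe1, sp=0x86
r0 is callee-saved → restored

REG = 0xe1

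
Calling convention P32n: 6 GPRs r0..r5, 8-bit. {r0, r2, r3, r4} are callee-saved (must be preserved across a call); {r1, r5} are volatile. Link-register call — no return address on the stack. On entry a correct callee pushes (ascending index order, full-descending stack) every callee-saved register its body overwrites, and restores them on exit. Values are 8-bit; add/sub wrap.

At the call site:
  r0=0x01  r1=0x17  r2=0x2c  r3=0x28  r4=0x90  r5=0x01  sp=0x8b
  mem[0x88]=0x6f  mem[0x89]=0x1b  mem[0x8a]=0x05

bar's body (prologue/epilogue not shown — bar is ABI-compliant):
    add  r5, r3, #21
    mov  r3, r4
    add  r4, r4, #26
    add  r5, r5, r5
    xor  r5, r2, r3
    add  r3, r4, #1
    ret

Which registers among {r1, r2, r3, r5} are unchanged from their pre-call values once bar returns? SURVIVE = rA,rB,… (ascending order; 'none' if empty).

SURVIVE = r1,r2,r3

prologue: push r3 -> mem[0x8a]=0x28, sp=0x8a
prologue: push r4 -> mem[0x89]=0x90, sp=0x89
body[0] add  r5, r3, #21 -> r5=0x3d
body[1] mov  r3, r4 -> r3=0x90
body[2] add  r4, r4, #26 -> r4=0xaa
body[3] add  r5, r5, r5 -> r5=0x7a
body[4] xor  r5, r2, r3 -> r5=0xbc
body[5] add  r3, r4, #1 -> r3=0xab
epilogue: pop r4=0x90, sp=0x8a
epilogue: pop r3=0x28, sp=0x8b
r1: caller-saved, written=False
r2: callee-saved, written=False
r3: callee-saved, written=True
r5: caller-saved, written=True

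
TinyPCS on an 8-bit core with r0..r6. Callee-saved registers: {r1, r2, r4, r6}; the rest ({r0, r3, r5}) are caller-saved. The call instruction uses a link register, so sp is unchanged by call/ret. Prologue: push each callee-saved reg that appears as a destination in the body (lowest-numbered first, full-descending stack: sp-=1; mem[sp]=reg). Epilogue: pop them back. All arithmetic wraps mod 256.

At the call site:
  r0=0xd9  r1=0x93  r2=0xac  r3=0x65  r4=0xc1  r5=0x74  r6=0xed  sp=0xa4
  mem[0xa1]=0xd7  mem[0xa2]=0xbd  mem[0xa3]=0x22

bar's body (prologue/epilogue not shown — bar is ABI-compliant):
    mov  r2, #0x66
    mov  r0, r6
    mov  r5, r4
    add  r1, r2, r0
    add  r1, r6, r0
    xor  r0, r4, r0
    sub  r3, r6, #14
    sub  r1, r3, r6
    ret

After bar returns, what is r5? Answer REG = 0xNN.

REG = 0xc1

prologue: push r1 -> mem[0xa3]=0x93, sp=0xa3
prologue: push r2 -> mem[0xa2]=0xac, sp=0xa2
body[0] mov  r2, #0x66 -> r2=0x66
body[1] mov  r0, r6 -> r0=0xed
body[2] mov  r5, r4 -> r5=0xc1
body[3] add  r1, r2, r0 -> r1=0x53
body[4] add  r1, r6, r0 -> r1=0xda
body[5] xor  r0, r4, r0 -> r0=0x2c
body[6] sub  r3, r6, #14 -> r3=0xdf
body[7] sub  r1, r3, r6 -> r1=0xf2
epilogue: pop r2=0xac, sp=0xa3
epilogue: pop r1=0x93, sp=0xa4
r5 is caller-saved -> body value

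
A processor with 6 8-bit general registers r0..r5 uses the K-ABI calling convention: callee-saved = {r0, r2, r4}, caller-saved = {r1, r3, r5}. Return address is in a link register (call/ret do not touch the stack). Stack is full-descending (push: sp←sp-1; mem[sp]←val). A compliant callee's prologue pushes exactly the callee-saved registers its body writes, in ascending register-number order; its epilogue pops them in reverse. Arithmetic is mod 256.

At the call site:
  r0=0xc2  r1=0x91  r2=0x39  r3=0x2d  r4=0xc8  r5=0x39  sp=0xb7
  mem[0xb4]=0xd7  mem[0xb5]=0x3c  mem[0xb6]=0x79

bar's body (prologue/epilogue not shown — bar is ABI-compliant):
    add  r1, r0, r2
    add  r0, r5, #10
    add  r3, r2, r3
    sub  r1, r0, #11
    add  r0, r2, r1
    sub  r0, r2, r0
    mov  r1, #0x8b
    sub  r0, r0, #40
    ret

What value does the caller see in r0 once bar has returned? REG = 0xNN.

REG = 0xc2

prologue: push r0 -> mem[0xb6]=0xc2, sp=0xb6
body[0] add  r1, r0, r2 -> r1=0xfb
body[1] add  r0, r5, #10 -> r0=0x43
body[2] add  r3, r2, r3 -> r3=0x66
body[3] sub  r1, r0, #11 -> r1=0x38
body[4] add  r0, r2, r1 -> r0=0x71
body[5] sub  r0, r2, r0 -> r0=0xc8
body[6] mov  r1, #0x8b -> r1=0x8b
body[7] sub  r0, r0, #40 -> r0=0xa0
epilogue: pop r0=0xc2, sp=0xb7
r0 is callee-saved -> restored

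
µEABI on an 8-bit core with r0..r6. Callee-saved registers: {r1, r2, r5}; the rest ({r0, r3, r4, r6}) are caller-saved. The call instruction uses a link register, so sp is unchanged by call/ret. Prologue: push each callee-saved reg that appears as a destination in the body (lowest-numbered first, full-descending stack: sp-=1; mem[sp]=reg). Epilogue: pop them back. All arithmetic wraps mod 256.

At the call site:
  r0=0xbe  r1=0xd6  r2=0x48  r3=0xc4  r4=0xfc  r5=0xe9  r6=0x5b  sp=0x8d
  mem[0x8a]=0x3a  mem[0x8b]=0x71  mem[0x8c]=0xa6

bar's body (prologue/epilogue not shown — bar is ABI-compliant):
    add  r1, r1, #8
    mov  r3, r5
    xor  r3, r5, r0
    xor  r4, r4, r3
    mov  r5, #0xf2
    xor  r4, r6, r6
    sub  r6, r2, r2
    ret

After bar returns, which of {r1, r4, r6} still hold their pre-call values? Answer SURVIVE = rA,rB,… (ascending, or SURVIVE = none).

SURVIVE = r1

prologue: push r1 -> mem[0x8c]=0xd6, sp=0x8c
prologue: push r5 -> mem[0x8b]=0xe9, sp=0x8b
body[0] add  r1, r1, #8 -> r1=0xde
body[1] mov  r3, r5 -> r3=0xe9
body[2] xor  r3, r5, r0 -> r3=0x57
body[3] xor  r4, r4, r3 -> r4=0xab
body[4] mov  r5, #0xf2 -> r5=0xf2
body[5] xor  r4, r6, r6 -> r4=0x00
body[6] sub  r6, r2, r2 -> r6=0x00
epilogue: pop r5=0xe9, sp=0x8c
epilogue: pop r1=0xd6, sp=0x8d
r1: callee-saved, written=True
r4: caller-saved, written=True
r6: caller-saved, written=True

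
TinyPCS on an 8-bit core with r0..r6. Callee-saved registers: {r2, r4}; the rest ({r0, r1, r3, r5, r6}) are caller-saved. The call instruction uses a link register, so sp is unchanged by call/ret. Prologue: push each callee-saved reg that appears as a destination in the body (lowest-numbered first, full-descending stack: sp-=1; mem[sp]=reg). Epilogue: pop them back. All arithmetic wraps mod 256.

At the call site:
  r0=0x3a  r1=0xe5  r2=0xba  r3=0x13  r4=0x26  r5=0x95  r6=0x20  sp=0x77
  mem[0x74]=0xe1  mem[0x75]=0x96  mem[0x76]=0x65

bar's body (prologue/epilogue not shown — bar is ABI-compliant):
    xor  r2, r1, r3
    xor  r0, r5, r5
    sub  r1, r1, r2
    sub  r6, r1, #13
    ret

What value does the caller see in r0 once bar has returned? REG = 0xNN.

REG = 0x00

prologue: push r2 → mem[0x76]=0xba, sp=0x76
body[0] xor  r2, r1, r3 → r2=0xf6
body[1] xor  r0, r5, r5 → r0=0x00
body[2] sub  r1, r1, r2 → r1=0xef
body[3] sub  r6, r1, #13 → r6=0xe2
epilogue: pop r2=0xba, sp=0x77
r0 is caller-saved → body value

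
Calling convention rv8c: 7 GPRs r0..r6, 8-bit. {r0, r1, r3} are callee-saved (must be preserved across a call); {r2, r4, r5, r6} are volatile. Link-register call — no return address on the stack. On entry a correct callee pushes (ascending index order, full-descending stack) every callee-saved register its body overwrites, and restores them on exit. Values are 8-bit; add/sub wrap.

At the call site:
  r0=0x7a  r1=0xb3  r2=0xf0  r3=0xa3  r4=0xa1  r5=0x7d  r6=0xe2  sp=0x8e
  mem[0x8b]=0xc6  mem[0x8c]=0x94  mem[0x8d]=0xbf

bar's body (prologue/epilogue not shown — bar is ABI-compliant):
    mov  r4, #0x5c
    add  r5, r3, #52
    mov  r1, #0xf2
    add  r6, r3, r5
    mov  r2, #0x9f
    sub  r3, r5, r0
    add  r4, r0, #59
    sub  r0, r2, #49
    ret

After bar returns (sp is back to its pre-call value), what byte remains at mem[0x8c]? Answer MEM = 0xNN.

MEM = 0xb3

prologue: push r0 → mem[0x8d]=0x7a, sp=0x8d
prologue: push r1 → mem[0x8c]=0xb3, sp=0x8c
prologue: push r3 → mem[0x8b]=0xa3, sp=0x8b
body[0] mov  r4, #0x5c → r4=0x5c
body[1] add  r5, r3, #52 → r5=0xd7
body[2] mov  r1, #0xf2 → r1=0xf2
body[3] add  r6, r3, r5 → r6=0x7a
body[4] mov  r2, #0x9f → r2=0x9f
body[5] sub  r3, r5, r0 → r3=0x5d
body[6] add  r4, r0, #59 → r4=0xb5
body[7] sub  r0, r2, #49 → r0=0x6e
epilogue: pop r3=0xa3, sp=0x8c
epilogue: pop r1=0xb3, sp=0x8d
epilogue: pop r0=0x7a, sp=0x8e
prologue pushed ['r0', 'r1', 'r3'] at ['0x8d', '0x8c', '0x8b']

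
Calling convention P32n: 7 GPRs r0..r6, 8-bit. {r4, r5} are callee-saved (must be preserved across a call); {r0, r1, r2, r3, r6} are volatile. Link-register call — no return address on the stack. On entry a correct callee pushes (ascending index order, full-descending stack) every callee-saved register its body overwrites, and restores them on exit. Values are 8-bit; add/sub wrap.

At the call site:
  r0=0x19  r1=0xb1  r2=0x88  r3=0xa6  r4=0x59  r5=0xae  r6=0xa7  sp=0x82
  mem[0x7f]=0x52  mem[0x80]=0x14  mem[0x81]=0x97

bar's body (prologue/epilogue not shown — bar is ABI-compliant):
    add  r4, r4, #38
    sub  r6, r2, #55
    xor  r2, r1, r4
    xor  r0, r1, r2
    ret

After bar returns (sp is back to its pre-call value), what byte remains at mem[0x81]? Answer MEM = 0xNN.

prologue: push r4 → mem[0x81]=0x59, sp=0x81
body[0] add  r4, r4, #38 → r4=0x7f
body[1] sub  r6, r2, #55 → r6=0x51
body[2] xor  r2, r1, r4 → r2=0xce
body[3] xor  r0, r1, r2 → r0=0x7f
epilogue: pop r4=0x59, sp=0x82
prologue pushed ['r4'] at ['0x81']

MEM = 0x59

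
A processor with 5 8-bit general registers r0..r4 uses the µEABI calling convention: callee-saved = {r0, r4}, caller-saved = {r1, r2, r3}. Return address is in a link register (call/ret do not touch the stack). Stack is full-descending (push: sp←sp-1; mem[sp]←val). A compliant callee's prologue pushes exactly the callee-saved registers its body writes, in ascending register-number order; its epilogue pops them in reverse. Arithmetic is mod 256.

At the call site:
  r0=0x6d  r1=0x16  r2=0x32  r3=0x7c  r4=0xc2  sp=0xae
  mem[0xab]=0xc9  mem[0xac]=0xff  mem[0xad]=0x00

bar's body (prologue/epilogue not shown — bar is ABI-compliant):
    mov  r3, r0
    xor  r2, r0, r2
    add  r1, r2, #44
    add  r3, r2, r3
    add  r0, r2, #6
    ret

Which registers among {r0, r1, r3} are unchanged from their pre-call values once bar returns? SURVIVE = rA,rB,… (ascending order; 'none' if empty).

prologue: push r0 → mem[0xad]=0x6d, sp=0xad
body[0] mov  r3, r0 → r3=0x6d
body[1] xor  r2, r0, r2 → r2=0x5f
body[2] add  r1, r2, #44 → r1=0x8b
body[3] add  r3, r2, r3 → r3=0xcc
body[4] add  r0, r2, #6 → r0=0x65
epilogue: pop r0=0x6d, sp=0xae
r0: callee-saved, written=True
r1: caller-saved, written=True
r3: caller-saved, written=True

SURVIVE = r0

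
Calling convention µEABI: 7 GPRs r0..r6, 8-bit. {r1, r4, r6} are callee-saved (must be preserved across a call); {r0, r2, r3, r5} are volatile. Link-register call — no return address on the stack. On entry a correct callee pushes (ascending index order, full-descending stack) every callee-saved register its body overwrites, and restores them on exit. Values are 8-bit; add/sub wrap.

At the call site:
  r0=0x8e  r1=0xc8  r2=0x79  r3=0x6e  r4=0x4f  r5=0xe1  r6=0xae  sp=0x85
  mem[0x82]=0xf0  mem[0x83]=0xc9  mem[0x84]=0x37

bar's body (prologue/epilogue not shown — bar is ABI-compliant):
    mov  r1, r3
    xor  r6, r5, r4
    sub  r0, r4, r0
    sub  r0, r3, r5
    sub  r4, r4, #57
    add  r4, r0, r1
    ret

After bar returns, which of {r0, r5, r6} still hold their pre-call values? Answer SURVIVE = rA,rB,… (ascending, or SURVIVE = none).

prologue: push r1 → mem[0x84]=0xc8, sp=0x84
prologue: push r4 → mem[0x83]=0x4f, sp=0x83
prologue: push r6 → mem[0x82]=0xae, sp=0x82
body[0] mov  r1, r3 → r1=0x6e
body[1] xor  r6, r5, r4 → r6=0xae
body[2] sub  r0, r4, r0 → r0=0xc1
body[3] sub  r0, r3, r5 → r0=0x8d
body[4] sub  r4, r4, #57 → r4=0x16
body[5] add  r4, r0, r1 → r4=0xfb
epilogue: pop r6=0xae, sp=0x83
epilogue: pop r4=0x4f, sp=0x84
epilogue: pop r1=0xc8, sp=0x85
r0: caller-saved, written=True
r5: caller-saved, written=False
r6: callee-saved, written=True

SURVIVE = r5,r6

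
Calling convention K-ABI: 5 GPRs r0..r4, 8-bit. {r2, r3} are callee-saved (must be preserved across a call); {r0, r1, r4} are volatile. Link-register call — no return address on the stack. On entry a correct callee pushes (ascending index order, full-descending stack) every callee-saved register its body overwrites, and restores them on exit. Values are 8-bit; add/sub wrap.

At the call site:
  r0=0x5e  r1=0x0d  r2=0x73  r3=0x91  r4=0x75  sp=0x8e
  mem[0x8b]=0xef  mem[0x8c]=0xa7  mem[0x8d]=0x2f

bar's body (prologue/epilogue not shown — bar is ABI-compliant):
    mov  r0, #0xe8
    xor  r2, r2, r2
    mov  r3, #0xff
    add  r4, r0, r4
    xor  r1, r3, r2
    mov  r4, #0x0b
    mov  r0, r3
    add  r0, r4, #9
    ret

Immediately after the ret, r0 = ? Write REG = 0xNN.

REG = 0x14

prologue: push r2 → mem[0x8d]=0x73, sp=0x8d
prologue: push r3 → mem[0x8c]=0x91, sp=0x8c
body[0] mov  r0, #0xe8 → r0=0xe8
body[1] xor  r2, r2, r2 → r2=0x00
body[2] mov  r3, #0xff → r3=0xff
body[3] add  r4, r0, r4 → r4=0x5d
body[4] xor  r1, r3, r2 → r1=0xff
body[5] mov  r4, #0x0b → r4=0x0b
body[6] mov  r0, r3 → r0=0xff
body[7] add  r0, r4, #9 → r0=0x14
epilogue: pop r3=0x91, sp=0x8d
epilogue: pop r2=0x73, sp=0x8e
r0 is caller-saved → body value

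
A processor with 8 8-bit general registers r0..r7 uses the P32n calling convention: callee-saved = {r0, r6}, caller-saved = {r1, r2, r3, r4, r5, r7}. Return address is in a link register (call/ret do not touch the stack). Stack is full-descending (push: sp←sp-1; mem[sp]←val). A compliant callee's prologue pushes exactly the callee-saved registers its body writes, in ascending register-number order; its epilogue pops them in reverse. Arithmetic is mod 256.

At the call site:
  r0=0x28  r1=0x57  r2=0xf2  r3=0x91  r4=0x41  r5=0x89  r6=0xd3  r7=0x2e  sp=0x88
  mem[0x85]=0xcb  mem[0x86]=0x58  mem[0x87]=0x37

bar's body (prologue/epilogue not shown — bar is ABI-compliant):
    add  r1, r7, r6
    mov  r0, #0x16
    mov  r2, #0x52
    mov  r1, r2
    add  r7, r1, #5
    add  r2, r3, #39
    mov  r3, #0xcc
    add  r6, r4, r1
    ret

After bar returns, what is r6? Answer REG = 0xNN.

prologue: push r0 -> mem[0x87]=0x28, sp=0x87
prologue: push r6 -> mem[0x86]=0xd3, sp=0x86
body[0] add  r1, r7, r6 -> r1=0x01
body[1] mov  r0, #0x16 -> r0=0x16
body[2] mov  r2, #0x52 -> r2=0x52
body[3] mov  r1, r2 -> r1=0x52
body[4] add  r7, r1, #5 -> r7=0x57
body[5] add  r2, r3, #39 -> r2=0xb8
body[6] mov  r3, #0xcc -> r3=0xcc
body[7] add  r6, r4, r1 -> r6=0x93
epilogue: pop r6=0xd3, sp=0x87
epilogue: pop r0=0x28, sp=0x88
r6 is callee-saved -> restored

REG = 0xd3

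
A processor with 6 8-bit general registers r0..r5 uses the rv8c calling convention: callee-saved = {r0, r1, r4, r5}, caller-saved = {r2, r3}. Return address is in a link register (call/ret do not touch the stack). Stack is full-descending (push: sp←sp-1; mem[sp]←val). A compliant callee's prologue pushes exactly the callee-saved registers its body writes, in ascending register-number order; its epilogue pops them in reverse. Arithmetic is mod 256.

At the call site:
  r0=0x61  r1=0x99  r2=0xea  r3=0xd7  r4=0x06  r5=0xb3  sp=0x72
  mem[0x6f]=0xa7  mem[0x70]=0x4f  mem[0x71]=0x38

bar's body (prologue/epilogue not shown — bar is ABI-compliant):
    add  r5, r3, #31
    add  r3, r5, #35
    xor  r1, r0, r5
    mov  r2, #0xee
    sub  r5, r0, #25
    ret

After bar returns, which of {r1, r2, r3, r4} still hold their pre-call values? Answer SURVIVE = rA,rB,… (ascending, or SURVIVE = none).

SURVIVE = r1,r4

prologue: push r1 -> mem[0x71]=0x99, sp=0x71
prologue: push r5 -> mem[0x70]=0xb3, sp=0x70
body[0] add  r5, r3, #31 -> r5=0xf6
body[1] add  r3, r5, #35 -> r3=0x19
body[2] xor  r1, r0, r5 -> r1=0x97
body[3] mov  r2, #0xee -> r2=0xee
body[4] sub  r5, r0, #25 -> r5=0x48
epilogue: pop r5=0xb3, sp=0x71
epilogue: pop r1=0x99, sp=0x72
r1: callee-saved, written=True
r2: caller-saved, written=True
r3: caller-saved, written=True
r4: callee-saved, written=False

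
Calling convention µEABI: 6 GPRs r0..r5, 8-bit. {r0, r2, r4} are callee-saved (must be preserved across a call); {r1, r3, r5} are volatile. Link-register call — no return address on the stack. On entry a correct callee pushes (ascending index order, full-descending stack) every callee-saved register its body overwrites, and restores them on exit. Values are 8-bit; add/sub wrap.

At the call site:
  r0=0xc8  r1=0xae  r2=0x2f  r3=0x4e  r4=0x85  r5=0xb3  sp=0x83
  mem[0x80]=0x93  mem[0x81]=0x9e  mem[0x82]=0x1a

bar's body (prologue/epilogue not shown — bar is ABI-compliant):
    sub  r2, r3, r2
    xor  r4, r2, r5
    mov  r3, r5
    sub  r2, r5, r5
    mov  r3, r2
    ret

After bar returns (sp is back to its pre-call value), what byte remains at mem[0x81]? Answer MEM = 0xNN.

MEM = 0x85

prologue: push r2 → mem[0x82]=0x2f, sp=0x82
prologue: push r4 → mem[0x81]=0x85, sp=0x81
body[0] sub  r2, r3, r2 → r2=0x1f
body[1] xor  r4, r2, r5 → r4=0xac
body[2] mov  r3, r5 → r3=0xb3
body[3] sub  r2, r5, r5 → r2=0x00
body[4] mov  r3, r2 → r3=0x00
epilogue: pop r4=0x85, sp=0x82
epilogue: pop r2=0x2f, sp=0x83
prologue pushed ['r2', 'r4'] at ['0x82', '0x81']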